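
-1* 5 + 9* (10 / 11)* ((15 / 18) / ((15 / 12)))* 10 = 545 / 11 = 49.55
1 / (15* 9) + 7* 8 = 7561 / 135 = 56.01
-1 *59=-59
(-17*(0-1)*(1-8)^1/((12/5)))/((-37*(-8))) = -595/3552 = -0.17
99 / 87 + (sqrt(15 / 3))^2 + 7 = 381 / 29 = 13.14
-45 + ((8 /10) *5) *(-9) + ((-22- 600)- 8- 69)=-780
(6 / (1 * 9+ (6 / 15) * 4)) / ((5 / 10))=60 / 53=1.13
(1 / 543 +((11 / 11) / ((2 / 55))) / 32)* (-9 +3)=-29929 / 5792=-5.17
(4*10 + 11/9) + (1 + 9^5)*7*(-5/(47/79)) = -1469441813/423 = -3473857.71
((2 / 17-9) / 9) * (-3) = 151 / 51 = 2.96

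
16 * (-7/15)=-112/15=-7.47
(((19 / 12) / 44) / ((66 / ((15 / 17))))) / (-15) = -19 / 592416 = -0.00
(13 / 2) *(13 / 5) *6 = 507 / 5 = 101.40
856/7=122.29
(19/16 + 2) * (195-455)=-3315/4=-828.75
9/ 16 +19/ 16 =7/ 4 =1.75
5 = 5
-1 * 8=-8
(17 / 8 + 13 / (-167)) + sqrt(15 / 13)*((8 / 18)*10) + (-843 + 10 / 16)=-561339 / 668 + 40*sqrt(195) / 117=-835.55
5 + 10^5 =100005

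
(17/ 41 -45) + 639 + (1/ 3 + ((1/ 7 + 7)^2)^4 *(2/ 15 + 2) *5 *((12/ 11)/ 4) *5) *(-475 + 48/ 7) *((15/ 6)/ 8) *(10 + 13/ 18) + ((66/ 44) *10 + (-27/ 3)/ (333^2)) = -3328069073355691813721841515/ 21526632299807712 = -154602402596.22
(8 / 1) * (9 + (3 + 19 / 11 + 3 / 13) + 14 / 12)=51908 / 429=121.00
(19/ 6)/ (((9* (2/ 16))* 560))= 19/ 3780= 0.01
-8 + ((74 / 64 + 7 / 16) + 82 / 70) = -5863 / 1120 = -5.23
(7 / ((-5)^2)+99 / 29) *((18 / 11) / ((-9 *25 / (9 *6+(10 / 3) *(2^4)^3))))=-7594808 / 20625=-368.23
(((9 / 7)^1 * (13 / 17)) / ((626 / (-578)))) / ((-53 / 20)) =39780 / 116123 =0.34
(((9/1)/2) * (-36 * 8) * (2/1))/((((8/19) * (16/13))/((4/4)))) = -20007/4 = -5001.75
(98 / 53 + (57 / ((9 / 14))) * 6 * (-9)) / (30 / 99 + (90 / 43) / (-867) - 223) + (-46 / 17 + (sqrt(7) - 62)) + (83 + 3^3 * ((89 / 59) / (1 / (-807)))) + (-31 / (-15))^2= -35855133639125077763 / 1092341853915075 + sqrt(7)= -32821.45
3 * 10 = 30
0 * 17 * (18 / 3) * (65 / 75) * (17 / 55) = 0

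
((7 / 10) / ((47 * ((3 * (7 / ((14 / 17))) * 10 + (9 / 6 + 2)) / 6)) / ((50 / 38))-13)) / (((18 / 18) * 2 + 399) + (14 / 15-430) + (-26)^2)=3150 / 4449173539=0.00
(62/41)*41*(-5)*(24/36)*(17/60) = -527/9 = -58.56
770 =770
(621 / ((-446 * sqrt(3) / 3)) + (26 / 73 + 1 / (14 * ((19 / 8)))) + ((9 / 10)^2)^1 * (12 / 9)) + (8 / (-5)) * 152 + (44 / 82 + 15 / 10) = -4770800739 / 19903450 - 621 * sqrt(3) / 446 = -242.11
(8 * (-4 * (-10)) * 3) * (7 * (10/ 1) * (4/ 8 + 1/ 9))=123200/ 3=41066.67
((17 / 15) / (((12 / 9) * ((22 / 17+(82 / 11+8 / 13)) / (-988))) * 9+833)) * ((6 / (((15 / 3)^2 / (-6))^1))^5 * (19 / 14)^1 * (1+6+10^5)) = -195468188173870689792 / 170936851708984375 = -1143.51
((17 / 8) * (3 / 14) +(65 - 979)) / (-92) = 102317 / 10304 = 9.93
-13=-13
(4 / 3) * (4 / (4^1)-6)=-20 / 3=-6.67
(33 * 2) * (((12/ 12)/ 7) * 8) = 528/ 7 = 75.43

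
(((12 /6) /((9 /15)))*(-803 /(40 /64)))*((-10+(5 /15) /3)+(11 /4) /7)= 7686316 /189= 40668.34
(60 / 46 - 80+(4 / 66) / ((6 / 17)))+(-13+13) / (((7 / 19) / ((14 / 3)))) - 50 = -292649 / 2277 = -128.52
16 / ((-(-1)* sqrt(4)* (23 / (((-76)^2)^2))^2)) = 8904278299639808 / 529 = 16832284120302.09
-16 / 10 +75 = 367 / 5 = 73.40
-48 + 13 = -35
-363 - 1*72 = -435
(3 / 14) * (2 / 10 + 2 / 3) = 13 / 70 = 0.19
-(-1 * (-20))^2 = -400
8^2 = 64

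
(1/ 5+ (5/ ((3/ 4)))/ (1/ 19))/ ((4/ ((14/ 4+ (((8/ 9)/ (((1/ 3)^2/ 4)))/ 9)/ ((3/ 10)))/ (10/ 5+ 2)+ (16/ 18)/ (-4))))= 1486243/ 12960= 114.68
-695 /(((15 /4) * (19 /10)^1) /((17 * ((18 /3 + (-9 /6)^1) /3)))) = -47260 /19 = -2487.37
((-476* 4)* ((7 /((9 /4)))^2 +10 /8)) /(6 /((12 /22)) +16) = -1685516 /2187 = -770.70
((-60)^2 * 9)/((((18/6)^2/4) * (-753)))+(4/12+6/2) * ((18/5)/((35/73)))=51876/8785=5.91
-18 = -18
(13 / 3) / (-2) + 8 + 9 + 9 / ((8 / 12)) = 85 / 3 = 28.33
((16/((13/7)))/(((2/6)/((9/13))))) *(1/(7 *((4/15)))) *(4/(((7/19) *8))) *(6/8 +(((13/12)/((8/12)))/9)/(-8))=9.46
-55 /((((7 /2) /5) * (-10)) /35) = 275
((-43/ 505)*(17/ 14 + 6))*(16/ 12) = -0.82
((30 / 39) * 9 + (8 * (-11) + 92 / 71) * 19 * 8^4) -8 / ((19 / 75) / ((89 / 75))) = -118334418134 / 17537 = -6747700.18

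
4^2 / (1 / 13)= 208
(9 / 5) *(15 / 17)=27 / 17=1.59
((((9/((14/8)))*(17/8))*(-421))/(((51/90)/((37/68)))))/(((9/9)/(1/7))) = -2102895/3332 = -631.12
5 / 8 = 0.62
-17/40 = -0.42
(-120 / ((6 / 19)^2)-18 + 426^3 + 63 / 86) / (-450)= -19945349293 / 116100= -171794.57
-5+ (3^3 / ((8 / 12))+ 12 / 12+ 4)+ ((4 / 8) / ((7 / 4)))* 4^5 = 4663 / 14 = 333.07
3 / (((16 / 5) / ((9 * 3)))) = 405 / 16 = 25.31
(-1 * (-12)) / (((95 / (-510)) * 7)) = -1224 / 133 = -9.20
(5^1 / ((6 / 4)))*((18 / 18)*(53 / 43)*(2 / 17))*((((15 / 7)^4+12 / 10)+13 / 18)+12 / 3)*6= 78.32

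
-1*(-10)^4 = -10000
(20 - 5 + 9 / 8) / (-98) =-129 / 784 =-0.16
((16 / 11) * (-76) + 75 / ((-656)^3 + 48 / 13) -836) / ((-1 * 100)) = 694746447619 / 73398107200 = 9.47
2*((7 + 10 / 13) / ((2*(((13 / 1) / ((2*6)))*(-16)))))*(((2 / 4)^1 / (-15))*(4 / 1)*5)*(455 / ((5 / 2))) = 707 / 13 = 54.38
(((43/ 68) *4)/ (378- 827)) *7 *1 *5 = -1505/ 7633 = -0.20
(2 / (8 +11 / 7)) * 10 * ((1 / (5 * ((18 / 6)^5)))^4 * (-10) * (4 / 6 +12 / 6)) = -448 / 17521091615025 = -0.00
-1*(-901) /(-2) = -901 /2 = -450.50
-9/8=-1.12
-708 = -708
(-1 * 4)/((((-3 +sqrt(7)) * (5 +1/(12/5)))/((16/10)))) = 192 * sqrt(7)/325 +576/325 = 3.34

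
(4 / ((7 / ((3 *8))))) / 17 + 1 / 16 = 1655 / 1904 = 0.87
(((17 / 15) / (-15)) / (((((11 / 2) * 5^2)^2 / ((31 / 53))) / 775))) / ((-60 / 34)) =555458 / 541096875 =0.00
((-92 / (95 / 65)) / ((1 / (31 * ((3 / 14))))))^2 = 3092916996 / 17689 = 174849.74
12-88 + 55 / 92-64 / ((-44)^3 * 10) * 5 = -9233101 / 122452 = -75.40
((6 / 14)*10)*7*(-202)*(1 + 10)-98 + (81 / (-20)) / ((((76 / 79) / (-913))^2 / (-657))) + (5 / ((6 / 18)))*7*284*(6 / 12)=276845029352033 / 115520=2396511680.68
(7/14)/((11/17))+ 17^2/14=1649/77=21.42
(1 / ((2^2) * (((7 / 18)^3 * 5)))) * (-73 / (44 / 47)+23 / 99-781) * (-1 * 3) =82635309 / 37730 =2190.18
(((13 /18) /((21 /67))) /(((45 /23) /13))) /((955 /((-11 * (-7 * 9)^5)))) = 1671400247517 /9550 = 175015732.72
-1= -1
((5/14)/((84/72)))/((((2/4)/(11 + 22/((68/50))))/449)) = 7470.76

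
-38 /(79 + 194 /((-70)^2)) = -93100 /193647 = -0.48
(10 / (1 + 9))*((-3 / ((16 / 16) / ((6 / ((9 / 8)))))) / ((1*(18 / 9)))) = -8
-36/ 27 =-4/ 3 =-1.33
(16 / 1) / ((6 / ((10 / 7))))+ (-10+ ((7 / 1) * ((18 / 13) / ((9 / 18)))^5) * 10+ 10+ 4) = 88946170772 / 7797153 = 11407.52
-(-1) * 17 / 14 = 17 / 14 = 1.21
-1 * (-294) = 294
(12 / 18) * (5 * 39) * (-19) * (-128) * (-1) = -316160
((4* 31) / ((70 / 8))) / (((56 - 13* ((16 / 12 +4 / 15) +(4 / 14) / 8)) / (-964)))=-1912576 / 4863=-393.29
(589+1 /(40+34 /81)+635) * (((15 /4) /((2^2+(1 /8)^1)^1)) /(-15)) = -1335819 /18007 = -74.18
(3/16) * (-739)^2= 102397.69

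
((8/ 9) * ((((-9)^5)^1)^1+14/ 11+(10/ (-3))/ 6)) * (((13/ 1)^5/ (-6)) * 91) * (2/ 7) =84448824589.66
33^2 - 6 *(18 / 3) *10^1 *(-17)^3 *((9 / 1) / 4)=3980619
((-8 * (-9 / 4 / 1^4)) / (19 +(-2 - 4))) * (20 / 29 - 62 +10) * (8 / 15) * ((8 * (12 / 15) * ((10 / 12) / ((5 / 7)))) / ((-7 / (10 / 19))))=761856 / 35815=21.27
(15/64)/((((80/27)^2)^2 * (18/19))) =3365793/1048576000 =0.00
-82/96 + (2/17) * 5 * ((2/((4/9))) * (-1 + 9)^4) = 8846663/816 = 10841.50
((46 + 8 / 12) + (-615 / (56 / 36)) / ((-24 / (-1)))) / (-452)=-0.07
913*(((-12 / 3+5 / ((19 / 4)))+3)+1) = 18260 / 19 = 961.05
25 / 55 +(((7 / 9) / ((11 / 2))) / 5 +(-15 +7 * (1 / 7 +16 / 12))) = -2071 / 495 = -4.18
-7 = -7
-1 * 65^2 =-4225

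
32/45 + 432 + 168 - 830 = -10318/45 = -229.29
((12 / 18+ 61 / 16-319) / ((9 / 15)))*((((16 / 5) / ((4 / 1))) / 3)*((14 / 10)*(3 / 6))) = -105679 / 1080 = -97.85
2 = 2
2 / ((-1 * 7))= -2 / 7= -0.29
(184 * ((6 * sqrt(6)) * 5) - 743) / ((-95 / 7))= 5201 / 95 - 7728 * sqrt(6) / 19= -941.55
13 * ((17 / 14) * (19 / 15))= 4199 / 210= 20.00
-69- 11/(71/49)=-5438/71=-76.59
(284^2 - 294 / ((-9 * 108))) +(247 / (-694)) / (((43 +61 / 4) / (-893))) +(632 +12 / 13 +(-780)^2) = 689694.68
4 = 4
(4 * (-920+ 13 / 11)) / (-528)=3369 / 484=6.96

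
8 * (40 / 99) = 3.23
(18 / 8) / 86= 9 / 344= 0.03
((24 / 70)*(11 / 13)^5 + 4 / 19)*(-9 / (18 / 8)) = -354802592 / 246909845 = -1.44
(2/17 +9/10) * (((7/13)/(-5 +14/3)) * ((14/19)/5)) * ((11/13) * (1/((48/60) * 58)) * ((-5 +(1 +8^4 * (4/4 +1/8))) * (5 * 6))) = -965945673/1583023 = -610.19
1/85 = 0.01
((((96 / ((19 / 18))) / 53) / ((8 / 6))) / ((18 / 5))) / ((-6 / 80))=-4800 / 1007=-4.77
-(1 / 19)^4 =-1 / 130321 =-0.00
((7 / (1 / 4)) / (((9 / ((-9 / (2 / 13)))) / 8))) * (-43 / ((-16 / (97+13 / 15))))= -5744284 / 15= -382952.27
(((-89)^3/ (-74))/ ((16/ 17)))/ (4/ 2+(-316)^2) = 7921/ 78144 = 0.10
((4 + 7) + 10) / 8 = 21 / 8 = 2.62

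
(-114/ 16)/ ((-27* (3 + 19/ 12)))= 19/ 330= 0.06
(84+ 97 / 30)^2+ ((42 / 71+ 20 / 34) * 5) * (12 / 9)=8274911623 / 1086300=7617.52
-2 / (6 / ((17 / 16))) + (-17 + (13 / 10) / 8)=-17.19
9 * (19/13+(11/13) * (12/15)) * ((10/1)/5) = 2502/65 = 38.49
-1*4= -4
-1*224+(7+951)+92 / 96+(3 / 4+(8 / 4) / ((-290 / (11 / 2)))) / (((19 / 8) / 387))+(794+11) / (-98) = 390069431 / 462840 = 842.77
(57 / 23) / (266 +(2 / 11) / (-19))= 11913 / 1278616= 0.01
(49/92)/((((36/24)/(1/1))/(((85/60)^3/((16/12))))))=240737/317952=0.76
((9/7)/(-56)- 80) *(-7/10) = 31369/560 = 56.02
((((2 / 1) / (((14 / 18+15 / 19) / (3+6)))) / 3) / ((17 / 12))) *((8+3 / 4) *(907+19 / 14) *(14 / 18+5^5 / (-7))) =-76317832665 / 7973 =-9572034.70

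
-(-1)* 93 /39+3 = 70 /13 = 5.38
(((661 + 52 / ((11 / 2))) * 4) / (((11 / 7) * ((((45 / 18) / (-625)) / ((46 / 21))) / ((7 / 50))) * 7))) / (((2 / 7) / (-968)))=189980000 / 3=63326666.67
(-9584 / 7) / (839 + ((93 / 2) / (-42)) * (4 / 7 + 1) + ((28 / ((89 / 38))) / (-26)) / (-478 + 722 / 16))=-1075203543232 / 657510847349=-1.64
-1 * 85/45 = -17/9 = -1.89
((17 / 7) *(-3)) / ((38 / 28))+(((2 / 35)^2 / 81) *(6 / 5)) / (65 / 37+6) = -4841182126 / 901789875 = -5.37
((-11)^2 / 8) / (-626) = -121 / 5008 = -0.02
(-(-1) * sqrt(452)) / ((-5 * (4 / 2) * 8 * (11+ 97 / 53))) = -53 * sqrt(113) / 27200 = -0.02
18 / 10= 9 / 5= 1.80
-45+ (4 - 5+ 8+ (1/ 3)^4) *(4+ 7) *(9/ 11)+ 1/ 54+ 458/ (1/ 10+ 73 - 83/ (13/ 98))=67113263/ 3879198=17.30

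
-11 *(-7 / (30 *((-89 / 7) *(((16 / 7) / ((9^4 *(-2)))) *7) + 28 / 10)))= 1178793 / 1293076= 0.91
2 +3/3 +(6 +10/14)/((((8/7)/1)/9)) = 55.88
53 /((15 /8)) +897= 13879 /15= 925.27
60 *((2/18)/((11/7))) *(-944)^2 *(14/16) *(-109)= -360572528.48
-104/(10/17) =-884/5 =-176.80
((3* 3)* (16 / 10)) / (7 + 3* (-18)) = -72 / 235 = -0.31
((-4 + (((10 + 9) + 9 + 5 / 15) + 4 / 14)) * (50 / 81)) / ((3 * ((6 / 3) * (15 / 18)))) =5170 / 1701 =3.04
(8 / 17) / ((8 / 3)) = 3 / 17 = 0.18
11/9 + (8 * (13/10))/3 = 4.69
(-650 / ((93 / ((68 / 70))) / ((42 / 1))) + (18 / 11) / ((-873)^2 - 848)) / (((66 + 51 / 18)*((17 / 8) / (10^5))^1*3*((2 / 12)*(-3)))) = 236886284422400000 / 1822629280241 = 129969.54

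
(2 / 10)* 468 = 93.60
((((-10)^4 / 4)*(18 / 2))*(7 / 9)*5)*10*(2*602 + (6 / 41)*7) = 43230250000 / 41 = 1054396341.46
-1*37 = -37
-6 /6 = -1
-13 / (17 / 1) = -13 / 17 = -0.76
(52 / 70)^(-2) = 1225 / 676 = 1.81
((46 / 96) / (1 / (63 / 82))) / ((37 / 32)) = 483 / 1517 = 0.32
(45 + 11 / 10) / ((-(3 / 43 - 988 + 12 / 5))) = 0.05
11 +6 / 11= 127 / 11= 11.55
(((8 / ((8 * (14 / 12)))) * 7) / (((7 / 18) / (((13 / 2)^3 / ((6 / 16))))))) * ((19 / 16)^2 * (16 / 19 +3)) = 27425151 / 448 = 61216.85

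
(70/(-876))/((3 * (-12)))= 35/15768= 0.00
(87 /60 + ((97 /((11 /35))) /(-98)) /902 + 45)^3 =4196246753640188569239 /41879530198583000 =100198.04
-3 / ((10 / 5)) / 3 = -1 / 2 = -0.50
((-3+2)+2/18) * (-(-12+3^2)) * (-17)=136/3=45.33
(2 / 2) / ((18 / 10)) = 5 / 9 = 0.56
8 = 8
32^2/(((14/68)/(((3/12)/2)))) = 4352/7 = 621.71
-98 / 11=-8.91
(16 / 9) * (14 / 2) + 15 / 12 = 493 / 36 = 13.69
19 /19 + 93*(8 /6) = 125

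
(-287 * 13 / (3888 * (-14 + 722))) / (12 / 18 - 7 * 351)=3731 / 6761558592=0.00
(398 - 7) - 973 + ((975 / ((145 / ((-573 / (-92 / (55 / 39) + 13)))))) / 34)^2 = -27411651528927 / 47483024836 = -577.29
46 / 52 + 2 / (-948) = 2719 / 3081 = 0.88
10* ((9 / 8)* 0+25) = 250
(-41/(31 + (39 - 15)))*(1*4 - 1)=-123/55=-2.24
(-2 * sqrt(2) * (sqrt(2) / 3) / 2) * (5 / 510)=-1 / 153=-0.01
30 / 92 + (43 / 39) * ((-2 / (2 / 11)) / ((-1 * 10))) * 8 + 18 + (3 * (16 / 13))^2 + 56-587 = -489.34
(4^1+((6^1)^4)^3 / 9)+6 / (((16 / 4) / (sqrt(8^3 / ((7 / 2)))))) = 48 * sqrt(7) / 7+241864708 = 241864726.14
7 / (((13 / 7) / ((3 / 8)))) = 147 / 104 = 1.41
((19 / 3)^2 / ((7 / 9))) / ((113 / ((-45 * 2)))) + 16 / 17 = -539674 / 13447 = -40.13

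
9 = 9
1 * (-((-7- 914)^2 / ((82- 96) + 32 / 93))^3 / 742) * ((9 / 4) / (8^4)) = 177424720.13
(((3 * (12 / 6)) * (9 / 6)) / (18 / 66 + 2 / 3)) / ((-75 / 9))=-891 / 775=-1.15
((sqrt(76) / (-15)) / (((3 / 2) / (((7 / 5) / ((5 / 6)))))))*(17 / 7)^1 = -136*sqrt(19) / 375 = -1.58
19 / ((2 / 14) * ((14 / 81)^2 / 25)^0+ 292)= 133 / 2045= 0.07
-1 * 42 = -42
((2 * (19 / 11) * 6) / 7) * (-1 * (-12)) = 2736 / 77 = 35.53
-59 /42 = -1.40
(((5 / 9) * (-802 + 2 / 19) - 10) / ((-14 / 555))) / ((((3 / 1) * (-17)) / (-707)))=727687325 / 2907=250322.44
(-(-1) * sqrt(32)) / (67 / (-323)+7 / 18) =23256 * sqrt(2) / 1055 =31.17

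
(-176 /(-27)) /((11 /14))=224 /27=8.30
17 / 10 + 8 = 9.70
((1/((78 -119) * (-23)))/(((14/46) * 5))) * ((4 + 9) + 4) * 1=17/1435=0.01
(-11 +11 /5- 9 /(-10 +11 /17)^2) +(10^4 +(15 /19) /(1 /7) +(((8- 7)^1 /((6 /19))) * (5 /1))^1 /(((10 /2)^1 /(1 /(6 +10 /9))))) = 341474275823 /34157440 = 9997.07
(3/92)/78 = 1/2392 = 0.00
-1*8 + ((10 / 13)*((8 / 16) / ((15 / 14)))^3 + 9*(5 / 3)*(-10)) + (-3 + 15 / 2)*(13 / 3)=-2429303 / 17550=-138.42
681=681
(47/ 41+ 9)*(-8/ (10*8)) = -208/ 205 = -1.01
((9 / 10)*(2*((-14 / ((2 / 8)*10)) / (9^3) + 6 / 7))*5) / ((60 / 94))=509339 / 42525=11.98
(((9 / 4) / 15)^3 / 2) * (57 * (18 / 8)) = 13851 / 64000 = 0.22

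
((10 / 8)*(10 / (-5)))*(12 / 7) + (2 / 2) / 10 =-293 / 70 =-4.19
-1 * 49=-49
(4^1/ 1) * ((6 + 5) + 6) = 68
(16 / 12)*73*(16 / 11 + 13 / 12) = 247.02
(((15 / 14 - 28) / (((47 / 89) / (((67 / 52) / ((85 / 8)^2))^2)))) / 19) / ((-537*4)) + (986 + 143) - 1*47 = 2464734252896869238 / 2277942932094375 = 1082.00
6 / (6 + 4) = 3 / 5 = 0.60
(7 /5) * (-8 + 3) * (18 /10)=-63 /5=-12.60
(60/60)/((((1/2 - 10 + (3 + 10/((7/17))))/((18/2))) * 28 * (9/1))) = 1/498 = 0.00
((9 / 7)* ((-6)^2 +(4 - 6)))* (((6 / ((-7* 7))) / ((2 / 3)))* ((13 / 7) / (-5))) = 35802 / 12005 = 2.98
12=12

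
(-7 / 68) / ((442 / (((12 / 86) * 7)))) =-147 / 646204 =-0.00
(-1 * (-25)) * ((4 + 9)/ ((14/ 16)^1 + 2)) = 2600/ 23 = 113.04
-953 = -953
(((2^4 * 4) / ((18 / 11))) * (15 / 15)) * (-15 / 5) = -117.33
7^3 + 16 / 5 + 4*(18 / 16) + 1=3517 / 10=351.70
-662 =-662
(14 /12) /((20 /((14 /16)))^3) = 2401 /24576000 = 0.00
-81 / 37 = -2.19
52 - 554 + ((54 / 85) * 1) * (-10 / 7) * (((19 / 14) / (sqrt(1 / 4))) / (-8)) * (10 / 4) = -1670099 / 3332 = -501.23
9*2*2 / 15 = 12 / 5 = 2.40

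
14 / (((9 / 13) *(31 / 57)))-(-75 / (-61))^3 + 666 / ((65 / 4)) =104703281707 / 1372100145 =76.31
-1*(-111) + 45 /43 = 4818 /43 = 112.05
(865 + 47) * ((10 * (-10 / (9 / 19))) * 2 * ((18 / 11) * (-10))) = 69312000 / 11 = 6301090.91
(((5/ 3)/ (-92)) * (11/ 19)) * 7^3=-18865/ 5244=-3.60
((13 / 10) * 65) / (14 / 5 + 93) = 845 / 958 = 0.88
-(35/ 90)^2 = -49/ 324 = -0.15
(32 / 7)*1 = 32 / 7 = 4.57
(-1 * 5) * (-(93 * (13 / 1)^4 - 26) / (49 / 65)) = 863247775 / 49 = 17617301.53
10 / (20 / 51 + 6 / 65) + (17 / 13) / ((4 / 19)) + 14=1705853 / 41756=40.85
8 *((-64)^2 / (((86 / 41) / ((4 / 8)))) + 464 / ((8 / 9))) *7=3608080 / 43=83908.84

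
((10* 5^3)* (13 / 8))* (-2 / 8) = -8125 / 16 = -507.81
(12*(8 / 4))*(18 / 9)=48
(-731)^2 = 534361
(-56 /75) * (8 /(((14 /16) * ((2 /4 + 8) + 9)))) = -1024 /2625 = -0.39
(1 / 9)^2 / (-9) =-1 / 729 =-0.00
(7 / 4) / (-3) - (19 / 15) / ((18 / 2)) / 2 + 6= 2887 / 540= 5.35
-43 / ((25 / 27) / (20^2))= -18576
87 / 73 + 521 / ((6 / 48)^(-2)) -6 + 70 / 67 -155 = -47148557 / 313024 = -150.62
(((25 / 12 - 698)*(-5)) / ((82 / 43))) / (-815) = -359093 / 160392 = -2.24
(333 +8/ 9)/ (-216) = -3005/ 1944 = -1.55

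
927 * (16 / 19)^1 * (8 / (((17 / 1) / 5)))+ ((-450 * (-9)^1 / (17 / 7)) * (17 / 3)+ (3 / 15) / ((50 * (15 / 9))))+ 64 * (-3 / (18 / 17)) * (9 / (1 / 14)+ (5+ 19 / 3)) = -49478333779 / 3633750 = -13616.33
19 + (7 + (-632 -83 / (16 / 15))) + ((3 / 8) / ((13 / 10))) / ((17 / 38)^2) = -41018697 / 60112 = -682.37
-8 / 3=-2.67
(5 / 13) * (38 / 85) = 38 / 221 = 0.17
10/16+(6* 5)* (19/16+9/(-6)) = -35/4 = -8.75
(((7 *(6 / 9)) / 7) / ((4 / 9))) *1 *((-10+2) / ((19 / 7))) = -84 / 19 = -4.42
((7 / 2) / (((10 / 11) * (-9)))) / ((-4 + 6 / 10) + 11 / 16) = 44 / 279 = 0.16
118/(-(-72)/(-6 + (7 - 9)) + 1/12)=-1416/107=-13.23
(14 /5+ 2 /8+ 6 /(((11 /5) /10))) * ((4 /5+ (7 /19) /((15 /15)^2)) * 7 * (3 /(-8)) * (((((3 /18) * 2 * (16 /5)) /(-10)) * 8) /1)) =79.36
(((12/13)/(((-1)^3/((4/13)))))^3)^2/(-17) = -12230590464/396067447082177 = -0.00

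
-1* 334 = -334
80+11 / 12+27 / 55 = 53729 / 660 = 81.41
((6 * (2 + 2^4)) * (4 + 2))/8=81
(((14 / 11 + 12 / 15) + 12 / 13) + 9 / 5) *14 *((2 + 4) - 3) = 144018 / 715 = 201.42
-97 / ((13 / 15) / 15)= -21825 / 13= -1678.85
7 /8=0.88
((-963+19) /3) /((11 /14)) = -400.48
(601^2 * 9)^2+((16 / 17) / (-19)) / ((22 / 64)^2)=413019731034564539 / 39083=10567759154480.58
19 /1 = 19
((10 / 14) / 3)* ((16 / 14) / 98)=20 / 7203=0.00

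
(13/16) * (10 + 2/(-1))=13/2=6.50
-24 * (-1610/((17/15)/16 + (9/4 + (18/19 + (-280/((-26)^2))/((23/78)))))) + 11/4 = 30108747881/1451884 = 20737.71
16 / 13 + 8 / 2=5.23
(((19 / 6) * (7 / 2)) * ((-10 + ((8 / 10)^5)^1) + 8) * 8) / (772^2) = -115843 / 465612500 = -0.00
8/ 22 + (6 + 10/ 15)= 7.03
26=26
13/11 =1.18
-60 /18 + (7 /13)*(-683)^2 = 251183.05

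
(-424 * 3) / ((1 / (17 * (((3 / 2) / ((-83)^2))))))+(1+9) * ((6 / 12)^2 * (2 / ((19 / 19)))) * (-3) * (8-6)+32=-18658 / 6889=-2.71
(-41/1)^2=1681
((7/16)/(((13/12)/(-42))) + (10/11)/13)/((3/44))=-9662/39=-247.74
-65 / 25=-13 / 5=-2.60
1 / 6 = 0.17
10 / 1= 10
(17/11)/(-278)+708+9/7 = 15182851/21406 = 709.28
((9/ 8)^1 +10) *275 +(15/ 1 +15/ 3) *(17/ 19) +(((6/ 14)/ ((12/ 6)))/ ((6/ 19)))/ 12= 19645651/ 6384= 3077.33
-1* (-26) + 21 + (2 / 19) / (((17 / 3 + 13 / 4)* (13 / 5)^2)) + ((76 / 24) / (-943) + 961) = 1959507202165 / 1943958666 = 1008.00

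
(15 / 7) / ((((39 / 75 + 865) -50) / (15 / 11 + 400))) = 551875 / 523292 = 1.05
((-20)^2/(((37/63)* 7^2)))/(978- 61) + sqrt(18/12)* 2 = 3600/237503 + sqrt(6) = 2.46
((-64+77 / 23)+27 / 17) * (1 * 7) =-413.45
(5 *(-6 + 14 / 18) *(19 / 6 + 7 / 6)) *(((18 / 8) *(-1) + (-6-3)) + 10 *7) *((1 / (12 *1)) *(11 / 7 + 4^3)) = -12204725 / 336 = -36323.59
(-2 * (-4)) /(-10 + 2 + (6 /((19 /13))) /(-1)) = -76 /115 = -0.66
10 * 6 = 60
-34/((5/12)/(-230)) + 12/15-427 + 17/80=1467361/80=18342.01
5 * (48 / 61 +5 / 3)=2245 / 183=12.27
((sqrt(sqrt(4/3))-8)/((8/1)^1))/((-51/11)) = -11*sqrt(2)*3^(3/4)/1224 + 11/51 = 0.19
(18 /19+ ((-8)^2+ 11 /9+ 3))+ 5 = 12683 /171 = 74.17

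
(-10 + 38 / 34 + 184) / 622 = 0.28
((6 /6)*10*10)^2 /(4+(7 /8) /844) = 13504000 /5403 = 2499.35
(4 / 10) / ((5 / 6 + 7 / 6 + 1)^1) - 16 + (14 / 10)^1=-14.47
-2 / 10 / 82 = -1 / 410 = -0.00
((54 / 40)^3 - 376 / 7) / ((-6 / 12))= 2870219 / 28000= 102.51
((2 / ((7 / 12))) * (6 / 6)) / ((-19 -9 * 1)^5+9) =-24 / 120472513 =-0.00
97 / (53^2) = 97 / 2809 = 0.03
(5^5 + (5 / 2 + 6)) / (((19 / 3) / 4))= 37602 / 19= 1979.05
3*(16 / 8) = 6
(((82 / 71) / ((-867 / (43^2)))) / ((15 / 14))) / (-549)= 2122652 / 506921895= 0.00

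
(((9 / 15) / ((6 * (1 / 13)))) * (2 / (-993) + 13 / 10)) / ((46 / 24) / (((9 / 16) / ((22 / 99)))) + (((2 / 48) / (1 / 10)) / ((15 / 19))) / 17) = 230725989 / 107781875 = 2.14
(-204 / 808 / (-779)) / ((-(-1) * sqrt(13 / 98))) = 357 * sqrt(26) / 2045654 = 0.00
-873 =-873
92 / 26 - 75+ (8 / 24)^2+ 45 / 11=-86563 / 1287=-67.26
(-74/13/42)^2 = 1369/74529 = 0.02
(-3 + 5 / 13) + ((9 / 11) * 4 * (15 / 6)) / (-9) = -504 / 143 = -3.52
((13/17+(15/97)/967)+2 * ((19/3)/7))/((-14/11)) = -2.02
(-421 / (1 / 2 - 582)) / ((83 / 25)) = 21050 / 96529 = 0.22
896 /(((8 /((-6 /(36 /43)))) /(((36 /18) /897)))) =-4816 /2691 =-1.79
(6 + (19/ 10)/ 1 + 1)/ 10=89/ 100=0.89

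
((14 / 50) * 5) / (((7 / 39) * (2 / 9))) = 351 / 10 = 35.10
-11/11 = -1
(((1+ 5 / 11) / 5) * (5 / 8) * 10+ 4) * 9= 576 / 11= 52.36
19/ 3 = 6.33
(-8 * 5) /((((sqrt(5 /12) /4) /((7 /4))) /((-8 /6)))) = 448 * sqrt(15) /3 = 578.37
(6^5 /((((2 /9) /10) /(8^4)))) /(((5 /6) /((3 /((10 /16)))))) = 41278242816 /5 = 8255648563.20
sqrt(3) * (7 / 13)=0.93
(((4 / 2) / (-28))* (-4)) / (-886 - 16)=-0.00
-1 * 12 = -12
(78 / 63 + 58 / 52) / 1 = 1285 / 546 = 2.35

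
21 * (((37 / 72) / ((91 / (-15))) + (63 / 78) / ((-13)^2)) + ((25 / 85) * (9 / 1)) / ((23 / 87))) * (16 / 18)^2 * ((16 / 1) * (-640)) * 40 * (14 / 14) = -4697213989683200 / 69581187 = -67506953.99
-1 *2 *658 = -1316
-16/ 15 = -1.07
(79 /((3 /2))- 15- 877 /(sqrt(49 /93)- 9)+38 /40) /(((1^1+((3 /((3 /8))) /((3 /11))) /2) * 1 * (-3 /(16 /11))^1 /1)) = -61383368 /14509605- 24556 * sqrt(93) /967307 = -4.48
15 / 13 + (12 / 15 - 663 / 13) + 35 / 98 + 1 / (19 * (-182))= -420919 / 8645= -48.69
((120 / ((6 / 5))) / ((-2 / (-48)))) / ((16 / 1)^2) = 75 / 8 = 9.38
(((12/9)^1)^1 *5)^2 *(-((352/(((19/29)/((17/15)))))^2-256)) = -481503195136/29241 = -16466714.38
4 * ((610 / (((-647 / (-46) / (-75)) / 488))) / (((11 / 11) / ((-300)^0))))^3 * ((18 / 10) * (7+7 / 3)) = -72790638567447086899200000000 / 270840023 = -268758796285610590496.81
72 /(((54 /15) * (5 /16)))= 64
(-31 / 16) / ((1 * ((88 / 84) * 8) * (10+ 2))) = -217 / 11264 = -0.02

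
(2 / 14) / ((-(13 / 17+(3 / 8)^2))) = -1088 / 6895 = -0.16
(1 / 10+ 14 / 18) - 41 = -3611 / 90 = -40.12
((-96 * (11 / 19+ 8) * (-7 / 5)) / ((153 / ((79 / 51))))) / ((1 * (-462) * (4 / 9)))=-51508 / 906015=-0.06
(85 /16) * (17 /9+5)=2635 /72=36.60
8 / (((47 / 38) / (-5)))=-1520 / 47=-32.34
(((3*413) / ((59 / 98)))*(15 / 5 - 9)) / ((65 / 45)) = -111132 / 13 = -8548.62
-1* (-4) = 4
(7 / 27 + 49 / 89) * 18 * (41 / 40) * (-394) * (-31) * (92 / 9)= 1865471.72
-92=-92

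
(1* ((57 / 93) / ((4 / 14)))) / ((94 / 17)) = 2261 / 5828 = 0.39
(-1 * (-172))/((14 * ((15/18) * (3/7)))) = 172/5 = 34.40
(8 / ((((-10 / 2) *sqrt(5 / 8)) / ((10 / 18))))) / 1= -16 *sqrt(10) / 45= -1.12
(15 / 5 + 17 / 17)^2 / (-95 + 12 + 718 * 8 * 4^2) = 16 / 91821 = 0.00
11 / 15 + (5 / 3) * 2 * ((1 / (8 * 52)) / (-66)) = 0.73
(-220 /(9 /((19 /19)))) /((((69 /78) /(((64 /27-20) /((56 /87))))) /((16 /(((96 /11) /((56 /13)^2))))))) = 1870718080 /72657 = 25747.25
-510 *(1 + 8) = -4590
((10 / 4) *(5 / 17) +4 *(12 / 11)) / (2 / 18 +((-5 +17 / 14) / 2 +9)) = 240282 / 340153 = 0.71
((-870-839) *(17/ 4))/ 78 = -29053/ 312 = -93.12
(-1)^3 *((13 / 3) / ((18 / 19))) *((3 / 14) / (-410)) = 247 / 103320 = 0.00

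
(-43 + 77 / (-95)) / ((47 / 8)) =-33296 / 4465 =-7.46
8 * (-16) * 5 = -640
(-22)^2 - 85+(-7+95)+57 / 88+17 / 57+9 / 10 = 12260257 / 25080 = 488.85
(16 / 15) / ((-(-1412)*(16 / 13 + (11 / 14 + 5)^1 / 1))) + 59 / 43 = 398972489 / 290753745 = 1.37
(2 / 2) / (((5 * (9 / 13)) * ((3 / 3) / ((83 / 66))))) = 1079 / 2970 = 0.36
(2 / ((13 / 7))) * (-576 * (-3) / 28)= 864 / 13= 66.46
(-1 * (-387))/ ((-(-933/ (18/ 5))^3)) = 83592/ 3760028875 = 0.00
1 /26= 0.04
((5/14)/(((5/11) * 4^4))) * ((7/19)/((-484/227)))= -227/428032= -0.00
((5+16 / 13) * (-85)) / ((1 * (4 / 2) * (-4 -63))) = 6885 / 1742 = 3.95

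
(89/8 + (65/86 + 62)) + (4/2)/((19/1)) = 483573/6536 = 73.99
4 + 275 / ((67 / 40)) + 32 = 13412 / 67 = 200.18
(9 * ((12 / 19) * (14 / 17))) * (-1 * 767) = -1159704 / 323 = -3590.41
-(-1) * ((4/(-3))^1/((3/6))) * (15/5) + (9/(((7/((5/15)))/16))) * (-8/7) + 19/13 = -9157/637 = -14.38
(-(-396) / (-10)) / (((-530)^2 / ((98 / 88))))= -441 / 2809000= -0.00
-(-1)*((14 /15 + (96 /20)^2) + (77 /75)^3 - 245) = -92789092 /421875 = -219.94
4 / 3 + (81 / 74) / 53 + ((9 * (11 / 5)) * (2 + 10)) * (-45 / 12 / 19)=-10180817 / 223554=-45.54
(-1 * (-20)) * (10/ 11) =200/ 11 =18.18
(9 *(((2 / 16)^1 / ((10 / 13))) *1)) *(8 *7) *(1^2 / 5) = 819 / 50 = 16.38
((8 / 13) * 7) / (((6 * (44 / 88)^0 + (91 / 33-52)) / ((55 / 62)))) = -50820 / 575081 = -0.09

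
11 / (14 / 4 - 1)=4.40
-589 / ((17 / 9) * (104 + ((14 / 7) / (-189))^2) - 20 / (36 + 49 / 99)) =-36007732467 / 11975880512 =-3.01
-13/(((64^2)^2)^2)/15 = -13/4222124650659840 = -0.00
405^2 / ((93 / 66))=3608550 / 31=116404.84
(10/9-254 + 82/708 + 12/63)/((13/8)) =-155.44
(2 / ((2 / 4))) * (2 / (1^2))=8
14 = 14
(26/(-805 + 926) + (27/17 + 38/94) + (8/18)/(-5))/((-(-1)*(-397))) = -9216554/1727170335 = -0.01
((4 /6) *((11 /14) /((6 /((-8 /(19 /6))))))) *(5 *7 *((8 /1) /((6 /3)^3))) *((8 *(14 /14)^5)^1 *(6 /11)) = -640 /19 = -33.68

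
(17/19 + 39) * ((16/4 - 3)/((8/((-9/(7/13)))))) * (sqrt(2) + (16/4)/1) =-44343/133 - 44343 * sqrt(2)/532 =-451.28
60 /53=1.13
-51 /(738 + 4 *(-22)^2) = -51 /2674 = -0.02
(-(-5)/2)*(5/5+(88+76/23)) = 10615/46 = 230.76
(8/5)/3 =8/15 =0.53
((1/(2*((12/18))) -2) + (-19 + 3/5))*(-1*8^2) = 6288/5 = 1257.60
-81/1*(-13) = 1053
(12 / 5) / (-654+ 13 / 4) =-48 / 13015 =-0.00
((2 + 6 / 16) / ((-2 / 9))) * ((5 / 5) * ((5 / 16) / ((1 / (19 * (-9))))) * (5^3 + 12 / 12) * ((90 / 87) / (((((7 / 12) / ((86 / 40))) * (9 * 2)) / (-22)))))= -622394685 / 1856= -335341.96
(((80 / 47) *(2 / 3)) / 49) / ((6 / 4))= 0.02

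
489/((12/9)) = 366.75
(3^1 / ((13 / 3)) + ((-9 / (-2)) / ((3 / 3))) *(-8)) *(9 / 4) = -4131 / 52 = -79.44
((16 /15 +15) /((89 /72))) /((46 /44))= 127248 /10235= 12.43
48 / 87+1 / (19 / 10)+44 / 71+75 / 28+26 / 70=3714741 / 782420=4.75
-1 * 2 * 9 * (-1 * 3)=54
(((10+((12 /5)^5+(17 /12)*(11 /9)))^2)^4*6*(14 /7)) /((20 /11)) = 32026244230713283.67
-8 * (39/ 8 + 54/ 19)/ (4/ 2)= -1173/ 38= -30.87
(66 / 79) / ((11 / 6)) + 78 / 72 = 1459 / 948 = 1.54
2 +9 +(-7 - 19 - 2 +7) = -10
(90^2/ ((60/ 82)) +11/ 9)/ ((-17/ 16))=-1594256/ 153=-10419.97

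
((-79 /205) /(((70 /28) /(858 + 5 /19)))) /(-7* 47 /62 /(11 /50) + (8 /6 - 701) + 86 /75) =439294273 /2399517866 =0.18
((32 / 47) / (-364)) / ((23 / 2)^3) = -64 / 52038259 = -0.00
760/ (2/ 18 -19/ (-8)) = 54720/ 179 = 305.70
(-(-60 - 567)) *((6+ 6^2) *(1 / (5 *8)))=13167 / 20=658.35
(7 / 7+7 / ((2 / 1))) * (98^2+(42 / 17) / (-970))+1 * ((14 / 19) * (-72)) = 13524006069 / 313310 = 43164.94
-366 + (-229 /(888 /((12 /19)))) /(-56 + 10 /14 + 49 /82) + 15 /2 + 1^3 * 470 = 4921267125 /44135746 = 111.50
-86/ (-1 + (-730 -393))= 43/ 562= 0.08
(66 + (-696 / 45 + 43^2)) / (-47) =-28493 / 705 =-40.42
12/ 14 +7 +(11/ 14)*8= 99/ 7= 14.14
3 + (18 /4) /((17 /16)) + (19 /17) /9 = 1126 /153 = 7.36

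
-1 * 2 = -2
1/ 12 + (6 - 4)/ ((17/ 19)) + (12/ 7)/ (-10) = 15331/ 7140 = 2.15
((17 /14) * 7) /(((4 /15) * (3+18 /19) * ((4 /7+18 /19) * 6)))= 42959 /48480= 0.89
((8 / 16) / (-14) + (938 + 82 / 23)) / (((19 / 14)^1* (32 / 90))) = 27285525 / 13984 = 1951.20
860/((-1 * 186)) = -430/93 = -4.62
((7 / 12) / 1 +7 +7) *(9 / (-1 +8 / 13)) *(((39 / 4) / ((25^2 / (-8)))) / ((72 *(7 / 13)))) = 2197 / 2000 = 1.10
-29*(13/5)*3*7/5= -7917/25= -316.68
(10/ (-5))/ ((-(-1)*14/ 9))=-9/ 7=-1.29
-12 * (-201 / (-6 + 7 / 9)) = -21708 / 47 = -461.87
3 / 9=1 / 3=0.33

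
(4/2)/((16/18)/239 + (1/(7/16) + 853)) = 30114/12878093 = 0.00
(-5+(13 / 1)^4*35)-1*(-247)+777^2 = 1603606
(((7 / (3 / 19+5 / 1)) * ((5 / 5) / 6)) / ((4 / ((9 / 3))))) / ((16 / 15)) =285 / 1792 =0.16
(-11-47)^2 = 3364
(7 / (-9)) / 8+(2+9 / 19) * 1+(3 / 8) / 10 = 33023 / 13680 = 2.41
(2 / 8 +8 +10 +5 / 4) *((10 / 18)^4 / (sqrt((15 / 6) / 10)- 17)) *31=-251875 / 72171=-3.49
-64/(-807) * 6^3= 17.13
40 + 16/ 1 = 56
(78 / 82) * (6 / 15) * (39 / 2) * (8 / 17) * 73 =888264 / 3485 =254.88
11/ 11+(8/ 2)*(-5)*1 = -19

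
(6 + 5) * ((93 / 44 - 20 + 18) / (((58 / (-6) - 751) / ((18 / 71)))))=-135 / 324044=-0.00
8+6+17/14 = 213/14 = 15.21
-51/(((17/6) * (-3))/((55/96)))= 3.44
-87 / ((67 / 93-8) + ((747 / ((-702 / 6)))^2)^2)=-231087051 / 4394288056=-0.05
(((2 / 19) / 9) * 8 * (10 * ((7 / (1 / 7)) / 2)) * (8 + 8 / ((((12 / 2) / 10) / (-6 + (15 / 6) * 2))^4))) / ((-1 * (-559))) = 22140160 / 7742709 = 2.86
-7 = -7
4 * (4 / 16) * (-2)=-2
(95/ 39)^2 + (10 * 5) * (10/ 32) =262325/ 12168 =21.56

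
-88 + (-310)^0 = -87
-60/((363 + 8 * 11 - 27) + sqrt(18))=-12720/89879 + 90 * sqrt(2)/89879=-0.14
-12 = -12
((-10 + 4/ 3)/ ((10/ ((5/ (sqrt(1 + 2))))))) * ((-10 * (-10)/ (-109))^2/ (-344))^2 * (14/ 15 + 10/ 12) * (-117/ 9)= 1399531250 * sqrt(3)/ 7047038871603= 0.00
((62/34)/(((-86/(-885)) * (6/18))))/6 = 27435/2924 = 9.38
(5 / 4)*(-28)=-35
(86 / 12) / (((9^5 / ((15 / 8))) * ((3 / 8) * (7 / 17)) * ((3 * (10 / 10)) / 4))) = 7310 / 3720087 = 0.00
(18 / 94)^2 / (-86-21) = -81 / 236363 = -0.00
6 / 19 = 0.32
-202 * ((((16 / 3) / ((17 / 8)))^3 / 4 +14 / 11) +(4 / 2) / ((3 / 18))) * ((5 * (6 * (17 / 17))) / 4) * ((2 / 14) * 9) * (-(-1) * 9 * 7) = -114235002630 / 54043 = -2113779.82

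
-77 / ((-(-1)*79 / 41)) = -3157 / 79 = -39.96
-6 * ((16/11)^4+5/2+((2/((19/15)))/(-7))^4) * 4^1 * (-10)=7673056680446040/4581179456161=1674.91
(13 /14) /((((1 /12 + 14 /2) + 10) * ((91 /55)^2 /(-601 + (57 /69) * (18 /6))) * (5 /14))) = -19988232 /600691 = -33.28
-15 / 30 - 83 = -167 / 2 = -83.50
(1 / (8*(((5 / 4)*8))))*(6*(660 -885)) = -135 / 8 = -16.88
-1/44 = -0.02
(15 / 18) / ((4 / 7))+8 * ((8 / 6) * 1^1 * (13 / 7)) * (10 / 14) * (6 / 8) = 14195 / 1176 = 12.07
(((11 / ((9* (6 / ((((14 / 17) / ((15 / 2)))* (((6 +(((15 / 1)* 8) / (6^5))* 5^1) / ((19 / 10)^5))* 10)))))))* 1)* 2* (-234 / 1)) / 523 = -788387600000 / 16048932236361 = -0.05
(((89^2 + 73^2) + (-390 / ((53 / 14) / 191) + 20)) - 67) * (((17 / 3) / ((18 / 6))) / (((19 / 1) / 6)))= -3888478 / 1007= -3861.45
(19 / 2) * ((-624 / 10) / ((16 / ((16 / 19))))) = -156 / 5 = -31.20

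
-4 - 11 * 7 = -81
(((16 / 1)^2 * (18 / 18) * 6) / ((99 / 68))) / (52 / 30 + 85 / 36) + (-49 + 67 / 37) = 63136698 / 299959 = 210.48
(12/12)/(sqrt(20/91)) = sqrt(455)/10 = 2.13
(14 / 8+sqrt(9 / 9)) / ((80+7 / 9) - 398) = -99 / 11420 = -0.01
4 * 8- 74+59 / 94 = -3889 / 94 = -41.37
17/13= 1.31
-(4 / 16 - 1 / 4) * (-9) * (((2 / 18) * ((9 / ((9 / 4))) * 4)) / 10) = 0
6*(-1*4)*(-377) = 9048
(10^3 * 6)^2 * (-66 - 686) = -27072000000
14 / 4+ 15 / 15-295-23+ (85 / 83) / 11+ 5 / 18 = -2572982 / 8217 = -313.13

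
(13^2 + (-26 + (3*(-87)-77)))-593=-788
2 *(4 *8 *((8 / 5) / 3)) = 512 / 15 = 34.13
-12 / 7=-1.71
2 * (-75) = -150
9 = 9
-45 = -45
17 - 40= -23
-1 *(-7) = 7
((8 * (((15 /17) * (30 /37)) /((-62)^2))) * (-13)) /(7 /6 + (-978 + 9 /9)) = 0.00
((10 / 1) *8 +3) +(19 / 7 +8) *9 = 1256 / 7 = 179.43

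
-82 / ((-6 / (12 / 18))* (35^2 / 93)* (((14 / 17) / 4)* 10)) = 43214 / 128625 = 0.34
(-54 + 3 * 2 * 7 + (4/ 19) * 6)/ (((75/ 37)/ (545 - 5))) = -271728/ 95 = -2860.29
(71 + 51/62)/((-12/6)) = -4453/124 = -35.91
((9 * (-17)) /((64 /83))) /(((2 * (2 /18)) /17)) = -1942947 /128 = -15179.27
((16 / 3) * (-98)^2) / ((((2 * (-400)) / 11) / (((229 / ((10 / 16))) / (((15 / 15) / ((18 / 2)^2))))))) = -2612787408 / 125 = -20902299.26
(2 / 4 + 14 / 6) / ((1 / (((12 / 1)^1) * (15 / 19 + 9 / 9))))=1156 / 19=60.84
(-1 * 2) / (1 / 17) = -34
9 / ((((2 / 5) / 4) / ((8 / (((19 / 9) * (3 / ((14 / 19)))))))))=30240 / 361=83.77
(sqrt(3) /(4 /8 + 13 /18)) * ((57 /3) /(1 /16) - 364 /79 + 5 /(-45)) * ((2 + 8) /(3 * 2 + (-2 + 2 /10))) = 10639450 * sqrt(3) /18249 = 1009.81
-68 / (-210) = 34 / 105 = 0.32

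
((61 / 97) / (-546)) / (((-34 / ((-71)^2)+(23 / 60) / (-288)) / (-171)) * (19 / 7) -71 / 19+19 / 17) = 2574447572160 / 5854167971647151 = 0.00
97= 97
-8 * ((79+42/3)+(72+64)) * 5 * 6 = -54960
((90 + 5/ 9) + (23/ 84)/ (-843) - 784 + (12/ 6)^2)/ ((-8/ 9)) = 48820963/ 62944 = 775.63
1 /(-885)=-1 /885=-0.00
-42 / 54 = -7 / 9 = -0.78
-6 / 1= -6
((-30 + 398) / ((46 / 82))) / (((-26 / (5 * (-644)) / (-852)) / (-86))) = 5952842732.31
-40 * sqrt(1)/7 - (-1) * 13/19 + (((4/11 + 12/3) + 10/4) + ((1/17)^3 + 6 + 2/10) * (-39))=-17248683887/71877190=-239.97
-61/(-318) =0.19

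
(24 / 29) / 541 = 24 / 15689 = 0.00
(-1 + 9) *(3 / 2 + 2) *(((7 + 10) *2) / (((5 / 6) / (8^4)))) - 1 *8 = 23396312 / 5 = 4679262.40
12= 12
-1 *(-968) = 968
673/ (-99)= -6.80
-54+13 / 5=-257 / 5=-51.40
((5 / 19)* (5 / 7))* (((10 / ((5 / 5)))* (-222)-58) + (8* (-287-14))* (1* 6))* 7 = -22007.89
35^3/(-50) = -1715/2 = -857.50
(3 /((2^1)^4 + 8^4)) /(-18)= -1 /24672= -0.00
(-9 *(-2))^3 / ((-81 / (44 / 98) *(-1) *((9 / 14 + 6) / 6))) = 6336 / 217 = 29.20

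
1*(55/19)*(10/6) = 275/57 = 4.82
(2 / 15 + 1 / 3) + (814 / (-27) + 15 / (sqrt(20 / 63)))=-4007 / 135 + 9 * sqrt(35) / 2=-3.06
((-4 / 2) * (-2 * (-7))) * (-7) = 196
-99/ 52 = -1.90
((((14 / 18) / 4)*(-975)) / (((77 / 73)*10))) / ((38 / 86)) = -204035 / 5016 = -40.68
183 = 183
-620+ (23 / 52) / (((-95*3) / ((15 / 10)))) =-6125623 / 9880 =-620.00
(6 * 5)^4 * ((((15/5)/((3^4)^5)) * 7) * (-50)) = -3500000/14348907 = -0.24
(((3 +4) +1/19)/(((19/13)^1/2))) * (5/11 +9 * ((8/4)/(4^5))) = 2315989/508288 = 4.56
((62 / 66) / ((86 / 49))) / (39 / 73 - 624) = -110887 / 129165894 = -0.00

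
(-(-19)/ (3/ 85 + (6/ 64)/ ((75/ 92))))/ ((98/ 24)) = 775200/ 25039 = 30.96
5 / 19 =0.26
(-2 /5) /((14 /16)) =-16 /35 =-0.46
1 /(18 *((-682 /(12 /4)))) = -1 /4092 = -0.00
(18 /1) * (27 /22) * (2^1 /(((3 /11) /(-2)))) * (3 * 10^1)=-9720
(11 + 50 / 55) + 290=301.91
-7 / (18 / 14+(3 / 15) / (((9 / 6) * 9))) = -5.38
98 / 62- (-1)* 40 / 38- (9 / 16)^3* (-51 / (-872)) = 5517826881 / 2103738368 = 2.62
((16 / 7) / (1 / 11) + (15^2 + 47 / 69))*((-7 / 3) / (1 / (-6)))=242296 / 69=3511.54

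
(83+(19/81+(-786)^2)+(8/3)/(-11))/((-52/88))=-1101060364/1053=-1045641.37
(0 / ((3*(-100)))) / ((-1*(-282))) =0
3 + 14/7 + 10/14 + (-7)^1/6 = 191/42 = 4.55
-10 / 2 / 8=-5 / 8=-0.62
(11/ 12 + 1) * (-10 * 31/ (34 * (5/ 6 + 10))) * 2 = -713/ 221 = -3.23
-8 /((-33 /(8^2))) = 512 /33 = 15.52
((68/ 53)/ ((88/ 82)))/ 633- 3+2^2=369736/ 369039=1.00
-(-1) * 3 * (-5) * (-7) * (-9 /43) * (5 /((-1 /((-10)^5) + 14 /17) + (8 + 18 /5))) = -8032500000 /908160731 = -8.84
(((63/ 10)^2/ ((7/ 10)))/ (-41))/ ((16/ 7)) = -3969/ 6560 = -0.61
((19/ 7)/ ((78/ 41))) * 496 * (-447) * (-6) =172713648/ 91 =1897952.18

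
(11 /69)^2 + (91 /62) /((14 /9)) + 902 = 533080369 /590364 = 902.97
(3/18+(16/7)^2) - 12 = -1943/294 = -6.61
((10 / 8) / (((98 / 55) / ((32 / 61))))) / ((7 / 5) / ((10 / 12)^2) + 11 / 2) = 275000 / 5616331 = 0.05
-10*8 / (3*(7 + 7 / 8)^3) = -40960 / 750141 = -0.05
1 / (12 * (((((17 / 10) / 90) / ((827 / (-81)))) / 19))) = -392825 / 459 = -855.83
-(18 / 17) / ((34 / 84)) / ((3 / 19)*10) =-1.66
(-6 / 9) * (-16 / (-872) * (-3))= 4 / 109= 0.04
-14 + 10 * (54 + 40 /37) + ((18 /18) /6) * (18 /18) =119209 /222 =536.98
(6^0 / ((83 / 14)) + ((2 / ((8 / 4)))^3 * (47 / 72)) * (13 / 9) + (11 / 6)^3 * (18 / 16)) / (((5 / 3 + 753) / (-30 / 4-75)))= -0.88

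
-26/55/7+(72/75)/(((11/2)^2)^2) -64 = -164149542/2562175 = -64.07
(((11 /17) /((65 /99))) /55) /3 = 33 /5525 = 0.01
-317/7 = -45.29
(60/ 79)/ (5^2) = 12/ 395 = 0.03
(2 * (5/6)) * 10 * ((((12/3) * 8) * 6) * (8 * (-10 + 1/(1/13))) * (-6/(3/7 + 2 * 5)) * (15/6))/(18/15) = -6720000/73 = -92054.79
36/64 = 9/16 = 0.56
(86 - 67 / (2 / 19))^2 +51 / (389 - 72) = 384267921 / 1268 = 303050.41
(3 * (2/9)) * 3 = 2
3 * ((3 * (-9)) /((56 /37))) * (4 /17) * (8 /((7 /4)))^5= -50281316352 /2000033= -25140.24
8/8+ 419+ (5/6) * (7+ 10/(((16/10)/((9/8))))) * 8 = 12325/24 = 513.54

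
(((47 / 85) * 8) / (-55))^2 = 141376 / 21855625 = 0.01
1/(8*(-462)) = -1/3696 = -0.00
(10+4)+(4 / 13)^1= 186 / 13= 14.31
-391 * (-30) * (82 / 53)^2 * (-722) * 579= -32971710515760 / 2809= -11737881992.08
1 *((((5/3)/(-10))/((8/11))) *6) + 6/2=13/8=1.62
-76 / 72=-19 / 18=-1.06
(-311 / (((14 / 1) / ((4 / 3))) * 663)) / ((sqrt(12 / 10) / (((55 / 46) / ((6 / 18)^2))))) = -17105 * sqrt(30) / 213486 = -0.44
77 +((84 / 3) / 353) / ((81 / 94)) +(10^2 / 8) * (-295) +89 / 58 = -2992467052 / 829197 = -3608.87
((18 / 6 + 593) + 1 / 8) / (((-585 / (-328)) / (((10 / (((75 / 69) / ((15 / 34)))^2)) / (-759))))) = -4497167 / 6199050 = -0.73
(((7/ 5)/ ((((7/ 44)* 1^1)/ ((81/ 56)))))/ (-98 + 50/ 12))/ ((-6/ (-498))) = -11.26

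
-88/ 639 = -0.14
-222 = -222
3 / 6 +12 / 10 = 17 / 10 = 1.70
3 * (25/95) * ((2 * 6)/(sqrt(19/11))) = 180 * sqrt(209)/361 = 7.21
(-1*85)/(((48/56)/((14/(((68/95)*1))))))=-23275/12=-1939.58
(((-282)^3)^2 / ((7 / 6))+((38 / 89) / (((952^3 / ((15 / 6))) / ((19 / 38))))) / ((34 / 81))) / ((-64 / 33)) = -222270499859788.29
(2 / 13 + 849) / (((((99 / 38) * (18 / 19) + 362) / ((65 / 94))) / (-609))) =-981.14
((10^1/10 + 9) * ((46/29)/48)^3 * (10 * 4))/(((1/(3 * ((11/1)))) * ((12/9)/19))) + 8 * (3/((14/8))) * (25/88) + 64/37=331226512703/26681956224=12.41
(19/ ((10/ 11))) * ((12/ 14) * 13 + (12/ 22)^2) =239.10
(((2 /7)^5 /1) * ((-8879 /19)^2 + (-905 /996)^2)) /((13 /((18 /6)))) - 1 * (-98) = 316166261469428 /1630114812417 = 193.95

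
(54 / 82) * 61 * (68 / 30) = 18666 / 205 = 91.05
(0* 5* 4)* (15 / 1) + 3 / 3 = 1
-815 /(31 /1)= -815 /31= -26.29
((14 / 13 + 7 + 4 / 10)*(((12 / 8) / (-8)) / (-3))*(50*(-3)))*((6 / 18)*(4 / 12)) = -2755 / 312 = -8.83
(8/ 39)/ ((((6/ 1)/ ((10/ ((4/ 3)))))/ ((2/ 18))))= 10/ 351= 0.03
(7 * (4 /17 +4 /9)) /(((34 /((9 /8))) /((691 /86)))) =1.27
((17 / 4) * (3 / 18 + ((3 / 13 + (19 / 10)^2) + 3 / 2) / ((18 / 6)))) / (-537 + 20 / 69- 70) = -2968863 / 217687600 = -0.01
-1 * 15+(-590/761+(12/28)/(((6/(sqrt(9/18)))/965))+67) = 965 * sqrt(2)/28+38982/761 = 99.96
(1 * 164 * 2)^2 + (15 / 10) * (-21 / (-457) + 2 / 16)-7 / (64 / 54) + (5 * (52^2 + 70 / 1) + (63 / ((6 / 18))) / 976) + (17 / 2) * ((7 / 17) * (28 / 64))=27085309943 / 223016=121450.08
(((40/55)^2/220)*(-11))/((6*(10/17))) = -68/9075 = -0.01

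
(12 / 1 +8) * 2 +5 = 45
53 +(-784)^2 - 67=614642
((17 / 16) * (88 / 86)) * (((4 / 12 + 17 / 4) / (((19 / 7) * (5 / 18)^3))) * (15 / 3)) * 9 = 31490613 / 8170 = 3854.42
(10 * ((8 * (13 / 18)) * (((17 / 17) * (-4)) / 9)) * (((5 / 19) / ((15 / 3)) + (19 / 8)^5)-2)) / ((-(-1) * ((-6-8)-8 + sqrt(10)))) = 2979175225 * sqrt(10) / 746993664 + 32770927475 / 373496832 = 100.35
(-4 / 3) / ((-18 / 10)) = 20 / 27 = 0.74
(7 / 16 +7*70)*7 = 54929 / 16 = 3433.06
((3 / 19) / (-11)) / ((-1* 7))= 3 / 1463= 0.00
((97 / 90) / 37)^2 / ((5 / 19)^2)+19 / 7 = 5291004043 / 1940557500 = 2.73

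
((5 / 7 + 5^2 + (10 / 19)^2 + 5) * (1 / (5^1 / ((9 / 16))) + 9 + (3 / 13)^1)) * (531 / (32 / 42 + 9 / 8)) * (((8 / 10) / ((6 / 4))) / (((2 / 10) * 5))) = 323267216004 / 7438405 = 43459.21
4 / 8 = 1 / 2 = 0.50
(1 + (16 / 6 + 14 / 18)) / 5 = 8 / 9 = 0.89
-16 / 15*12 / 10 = -1.28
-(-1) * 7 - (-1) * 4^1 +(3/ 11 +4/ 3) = 416/ 33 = 12.61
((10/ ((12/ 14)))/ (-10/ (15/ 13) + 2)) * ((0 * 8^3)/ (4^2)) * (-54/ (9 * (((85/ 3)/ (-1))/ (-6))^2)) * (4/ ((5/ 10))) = 0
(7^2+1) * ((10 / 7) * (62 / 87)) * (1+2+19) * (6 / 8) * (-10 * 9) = -15345000 / 203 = -75591.13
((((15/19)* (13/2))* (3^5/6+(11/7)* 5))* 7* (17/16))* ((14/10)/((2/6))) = 9425871/1216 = 7751.54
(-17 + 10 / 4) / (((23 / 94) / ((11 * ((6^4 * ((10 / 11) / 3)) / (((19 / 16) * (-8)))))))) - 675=11481345 / 437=26273.10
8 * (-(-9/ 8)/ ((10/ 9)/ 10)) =81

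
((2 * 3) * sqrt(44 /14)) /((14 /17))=51 * sqrt(154) /49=12.92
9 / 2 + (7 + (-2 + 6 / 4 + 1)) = 12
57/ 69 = 19/ 23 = 0.83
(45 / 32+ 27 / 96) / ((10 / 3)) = 81 / 160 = 0.51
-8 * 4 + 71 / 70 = -2169 / 70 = -30.99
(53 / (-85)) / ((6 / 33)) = -583 / 170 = -3.43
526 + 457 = 983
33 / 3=11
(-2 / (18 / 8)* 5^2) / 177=-200 / 1593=-0.13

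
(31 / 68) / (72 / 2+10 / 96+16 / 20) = 1860 / 150569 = 0.01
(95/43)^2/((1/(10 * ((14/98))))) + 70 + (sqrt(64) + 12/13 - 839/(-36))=661468949/6057324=109.20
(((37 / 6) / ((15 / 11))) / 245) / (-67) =-407 / 1477350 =-0.00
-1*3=-3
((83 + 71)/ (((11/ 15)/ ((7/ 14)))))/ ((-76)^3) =-105/ 438976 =-0.00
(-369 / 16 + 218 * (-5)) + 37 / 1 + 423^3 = 1210974255 / 16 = 75685890.94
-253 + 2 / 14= -1770 / 7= -252.86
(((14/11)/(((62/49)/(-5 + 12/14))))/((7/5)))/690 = -203/47058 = -0.00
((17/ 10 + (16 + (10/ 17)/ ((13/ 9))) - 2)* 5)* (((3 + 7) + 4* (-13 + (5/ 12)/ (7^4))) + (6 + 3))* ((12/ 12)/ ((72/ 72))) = -248858627/ 93639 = -2657.64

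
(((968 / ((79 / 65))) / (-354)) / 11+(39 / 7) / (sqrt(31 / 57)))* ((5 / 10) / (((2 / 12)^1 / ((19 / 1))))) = -54340 / 4661+2223* sqrt(1767) / 217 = 418.97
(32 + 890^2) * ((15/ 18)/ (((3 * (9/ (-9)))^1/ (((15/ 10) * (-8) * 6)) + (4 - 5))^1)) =-15842640/ 23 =-688810.43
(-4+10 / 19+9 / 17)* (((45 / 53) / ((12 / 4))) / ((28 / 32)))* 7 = -114120 / 17119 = -6.67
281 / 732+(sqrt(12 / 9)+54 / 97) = 66785 / 71004+2 * sqrt(3) / 3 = 2.10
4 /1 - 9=-5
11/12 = 0.92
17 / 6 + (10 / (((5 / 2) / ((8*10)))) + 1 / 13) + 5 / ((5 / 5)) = 25577 / 78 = 327.91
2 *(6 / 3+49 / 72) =193 / 36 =5.36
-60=-60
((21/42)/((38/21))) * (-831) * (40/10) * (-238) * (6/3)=8306676/19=437193.47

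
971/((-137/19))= -18449/137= -134.66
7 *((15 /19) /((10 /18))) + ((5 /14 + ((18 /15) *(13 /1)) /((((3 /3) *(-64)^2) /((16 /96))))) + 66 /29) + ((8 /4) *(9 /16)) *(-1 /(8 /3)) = 960466461 /78991360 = 12.16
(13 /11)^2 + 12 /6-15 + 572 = 560.40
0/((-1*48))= 0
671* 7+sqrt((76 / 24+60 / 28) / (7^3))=sqrt(1338) / 294+4697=4697.12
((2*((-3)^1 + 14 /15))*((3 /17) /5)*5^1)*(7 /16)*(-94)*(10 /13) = 10199 /442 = 23.07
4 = 4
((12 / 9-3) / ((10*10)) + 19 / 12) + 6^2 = 1127 / 30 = 37.57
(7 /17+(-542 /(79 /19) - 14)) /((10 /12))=-231978 /1343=-172.73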